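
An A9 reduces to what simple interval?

augmented 2nd

Each octave removed subtracts seven from the number: 9 − 7 = 2.
So an augmented ninth is an octave plus an augmented second. The quality is unchanged.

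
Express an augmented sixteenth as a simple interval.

Each octave removed subtracts seven from the number: 16 − 14 = 2.
That makes an augmented sixteenth a compound augmented second — 2 octaves plus an augmented second.

augmented 2nd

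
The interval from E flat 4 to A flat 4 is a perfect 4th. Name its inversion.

The rule of nine gives the new number: 9 − 4 = 5, so a fourth becomes a fifth.
Quality inverts too: perfect stays perfect. That makes the inversion a perfect fifth.

perfect fifth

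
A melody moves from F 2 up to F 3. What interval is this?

perfect octave

F to F is the same letter name, plus an octave, so the interval is some kind of octave.
F2 to F3 is 12 semitones, matching the perfect octave exactly, so the quality is perfect.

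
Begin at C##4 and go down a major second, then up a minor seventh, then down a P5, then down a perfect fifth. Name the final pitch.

G#3

C##4 down a major second → B#3 (2 semitones).
A minor seventh up from B#3 is A#4.
A perfect fifth down from A#4 is D#4.
D#4 down a perfect fifth → G#3 (7 semitones).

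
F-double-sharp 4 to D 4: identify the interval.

augmented 3rd

Descending from F##4 to D4 is the same interval as ascending D4 to F##4.
D to F spans three letter names (D-E-F): a third.
D4 to F##4 spans 5 semitones — one semitone wider than the major third (4) — giving an augmented third.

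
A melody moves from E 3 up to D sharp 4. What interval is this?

E to D spans seven letter names (E-F-G-A-B-C-D) — that makes it a seventh of some quality.
Counting semitones, E3→D#4 is 11, which is the major seventh.

major seventh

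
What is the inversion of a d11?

First reduce the compound diminished eleventh to its simple form, a diminished fourth.
The rule of nine gives the new number: 9 − 4 = 5, so a fourth becomes a fifth.
Quality inverts too: diminished becomes augmented. That makes the inversion an augmented fifth.

augmented 5th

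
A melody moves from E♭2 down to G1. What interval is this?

Descending from Eb2 to G1 is the same interval as ascending G1 to Eb2.
G to E spans six letter names (G-A-B-C-D-E) — that makes it a sixth of some quality.
G1 to Eb2 is 8 semitones, a half step short of the major sixth (9), so this is minor.

minor sixth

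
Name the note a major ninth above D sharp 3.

E sharp 4

Counting two letter names plus an octave up from D lands on E.
Moving 14 semitones up from D#3 (the size of a major ninth) reaches E#4.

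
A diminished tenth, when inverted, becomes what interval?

First reduce the compound diminished tenth to its simple form, a diminished third.
The rule of nine gives the new number: 9 − 3 = 6, so a third becomes a sixth.
Quality inverts too: diminished becomes augmented. That makes the inversion an augmented sixth.

augmented sixth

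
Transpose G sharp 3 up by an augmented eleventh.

C double-sharp 5

Four letters up from G (plus an octave) reaches C.
An augmented eleventh is 18 semitones; 18 semitones up from G#3 gives C##5.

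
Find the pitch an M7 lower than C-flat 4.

D-double-flat 3

Seven letter names down from C: D.
Moving 11 semitones down from Cb4 (the size of a major seventh) reaches Dbb3.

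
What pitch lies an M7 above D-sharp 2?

The seventh takes the letter from D up to C.
A major seventh is 11 semitones; 11 semitones up from D#2 gives C##3.

C-double-sharp 3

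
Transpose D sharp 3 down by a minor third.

B sharp 2

Counting three letter names down from D lands on B.
Moving 3 semitones down from D#3 (the size of a minor third) reaches B#2.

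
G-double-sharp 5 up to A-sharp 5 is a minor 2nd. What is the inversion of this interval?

Interval numbers invert to sum to nine: 2 + 7 = 9, so a second inverts to a seventh.
And minor becomes major under inversion, so we get a major seventh.

major 7th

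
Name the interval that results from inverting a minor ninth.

First reduce the compound minor ninth to its simple form, a minor second.
Inverted interval numbers add to nine, so a second pairs with a seventh (2 + 7 = 9).
The quality also flips — minor becomes major — giving a major seventh.

major 7th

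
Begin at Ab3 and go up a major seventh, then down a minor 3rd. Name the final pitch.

Up a major seventh from Ab3: G4 (11 semitones up).
Down a minor third from G4: E4 (3 semitones down).

E4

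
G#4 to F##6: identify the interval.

M14

G to F spans seven letter names (G-A-B-C-D-E-F), plus an octave, so the interval is some kind of fourteenth.
Counting semitones, G#4→F##6 is 23, which is the major fourteenth.
(Equivalently, a compound major seventh: a major seventh plus an octave.)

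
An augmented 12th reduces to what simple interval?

Subtracting seven from the interval number removes an octave: 12 − 7 = 5.
That makes an augmented twelfth a compound augmented fifth — an octave plus an augmented fifth.

A5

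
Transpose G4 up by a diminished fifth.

Db5

Counting five letter names up from G lands on D.
Moving 6 semitones up from G4 (the size of a diminished fifth) reaches Db5.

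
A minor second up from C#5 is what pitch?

Counting two letter names up from C lands on D.
A minor second is 1 semitone; 1 semitone up from C#5 gives D5.

D5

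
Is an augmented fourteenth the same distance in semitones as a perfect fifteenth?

Yes

Both span 24 semitones: an augmented fourteenth and a perfect fifteenth are the same chromatic distance.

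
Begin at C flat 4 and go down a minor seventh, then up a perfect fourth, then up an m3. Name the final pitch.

B double-flat 3

Down a minor seventh from Cb4: Db3 (10 semitones down).
Up a perfect fourth from Db3: Gb3 (5 semitones up).
Up a minor third from Gb3: Bbb3 (3 semitones up).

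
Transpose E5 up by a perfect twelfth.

Five letters up from E (plus an octave) reaches B.
Moving 19 semitones up from E5 (the size of a perfect twelfth) reaches B6.

B6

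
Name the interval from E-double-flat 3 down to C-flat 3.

minor third

Descending from Ebb3 to Cb3 is the same interval as ascending Cb3 to Ebb3.
C to E spans three letter names (C-D-E), so the interval is some kind of third.
Cb3 to Ebb3 is 3 semitones, a half step short of the major third (4), so this is minor.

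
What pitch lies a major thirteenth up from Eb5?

Six letters up from E (plus an octave) reaches C.
A major thirteenth is 21 semitones; 21 semitones up from Eb5 gives C7.

C7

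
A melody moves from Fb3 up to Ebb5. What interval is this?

F to E spans seven letter names (F-G-A-B-C-D-E), plus an octave, so the interval is some kind of fourteenth.
Fb3 to Ebb5 is 22 semitones, a half step short of the major fourteenth (23), so this is minor.
(Equivalently, a compound minor seventh: a minor seventh plus an octave.)

minor fourteenth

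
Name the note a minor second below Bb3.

A3

Two letter names down from B: A.
A minor second is 1 semitone; 1 semitone down from Bb3 gives A3.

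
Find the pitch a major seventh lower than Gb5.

Seven letter names down from G: A.
A major seventh is 11 semitones; 11 semitones down from Gb5 gives Abb4.

Abb4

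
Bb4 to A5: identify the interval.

B to A spans seven letter names (B-C-D-E-F-G-A), so the interval is some kind of seventh.
The major seventh spans 11 semitones, and Bb4 to A5 is exactly 11 semitones — so this is a major seventh.

major seventh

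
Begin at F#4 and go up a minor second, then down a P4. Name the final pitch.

F#4 up a minor second → G4 (1 semitone).
A perfect fourth down from G4 is D4.

D4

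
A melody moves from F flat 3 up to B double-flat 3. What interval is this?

F to B spans four letter names (F-G-A-B): a fourth.
The perfect fourth spans 5 semitones, and Fb3 to Bbb3 is exactly 5 semitones — so this is a perfect fourth.

P4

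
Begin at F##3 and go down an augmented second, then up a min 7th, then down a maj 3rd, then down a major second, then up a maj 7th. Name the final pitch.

G4

F##3 down an augmented second → E3 (3 semitones).
A minor seventh up from E3 is D4.
A major third down from D4 is Bb3.
A major second down from Bb3 is Ab3.
Ab3 up a major seventh → G4 (11 semitones).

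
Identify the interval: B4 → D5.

minor 3rd

B to D spans three letter names (B-C-D) — that makes it a third of some quality.
B4 to D5 is 3 semitones, a half step short of the major third (4), so this is minor.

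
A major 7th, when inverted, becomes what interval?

m2

Inverted interval numbers add to nine, so a seventh pairs with a second (7 + 2 = 9).
And major becomes minor under inversion, so we get a minor second.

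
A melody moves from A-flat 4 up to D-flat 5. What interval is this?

perfect fourth

A to D spans four letter names (A-B-C-D) — that makes it a fourth of some quality.
Counting semitones, Ab4→Db5 is 5, which is the perfect fourth.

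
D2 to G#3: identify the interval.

D to G spans four letter names (D-E-F-G), plus an octave — that makes it an eleventh of some quality.
A perfect eleventh would be 17 semitones; D2 to G#3 is 18, one semitone wider, so the interval is augmented.
(Equivalently, a compound augmented fourth: an augmented fourth plus an octave.)

augmented 11th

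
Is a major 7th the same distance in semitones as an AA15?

11 semitones (major seventh) vs 26 semitones (doubly augmented fifteenth): not equal.

No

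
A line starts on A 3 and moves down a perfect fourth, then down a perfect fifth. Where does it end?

A 2

Down a perfect fourth from A3: E3 (5 semitones down).
Down a perfect fifth from E3: A2 (7 semitones down).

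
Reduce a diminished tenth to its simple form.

d3

Take out an octave (7 from the number): 10 − 7 = 3.
That makes a diminished tenth a compound diminished third — an octave plus a diminished third.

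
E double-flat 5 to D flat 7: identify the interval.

major 14th

E to D spans seven letter names (E-F-G-A-B-C-D), plus an octave — that makes it a fourteenth of some quality.
The major fourteenth spans 23 semitones, and Ebb5 to Db7 is exactly 23 semitones — so this is a major fourteenth.
(Equivalently, a compound major seventh: a major seventh plus an octave.)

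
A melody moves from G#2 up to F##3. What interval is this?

G to F spans seven letter names (G-A-B-C-D-E-F): a seventh.
The major seventh spans 11 semitones, and G#2 to F##3 is exactly 11 semitones — so this is a major seventh.

major 7th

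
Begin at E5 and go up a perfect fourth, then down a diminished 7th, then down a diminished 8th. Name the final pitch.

B##3

E5 up a perfect fourth → A5 (5 semitones).
Down a diminished seventh from A5: B#4 (9 semitones down).
A diminished octave down from B#4 is B##3.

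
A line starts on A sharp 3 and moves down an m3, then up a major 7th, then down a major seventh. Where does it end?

A#3 down a minor third → F##3 (3 semitones).
Up a major seventh from F##3: E##4 (11 semitones up).
E##4 down a major seventh → F##3 (11 semitones).

F double-sharp 3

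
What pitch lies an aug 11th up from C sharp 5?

Four letters up from C (plus an octave) reaches F.
Moving 18 semitones up from C#5 (the size of an augmented eleventh) reaches F##6.

F double-sharp 6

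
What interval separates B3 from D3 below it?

Descending from B3 to D3 is the same interval as ascending D3 to B3.
D to B spans six letter names (D-E-F-G-A-B) — that makes it a sixth of some quality.
D3 to B3 is 9 semitones, matching the major sixth exactly, so the quality is major.

major sixth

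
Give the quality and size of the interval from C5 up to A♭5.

minor 6th

C to A spans six letter names (C-D-E-F-G-A) — that makes it a sixth of some quality.
At 8 semitones, C5→Ab5 falls one short of a major sixth: minor.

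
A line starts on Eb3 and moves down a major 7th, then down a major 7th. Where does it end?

Gbb1

A major seventh down from Eb3 is Fb2.
Fb2 down a major seventh → Gbb1 (11 semitones).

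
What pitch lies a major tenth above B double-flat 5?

The tenth's letter: B up three letter names plus an octave → D.
Moving 16 semitones up from Bbb5 (the size of a major tenth) reaches Db7.

D flat 7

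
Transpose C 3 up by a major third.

E 3

Counting three letter names up from C lands on E.
Moving 4 semitones up from C3 (the size of a major third) reaches E3.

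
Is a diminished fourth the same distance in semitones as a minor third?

No

A diminished fourth spans 4 semitones; a minor third spans 3 semitones. They differ by 1.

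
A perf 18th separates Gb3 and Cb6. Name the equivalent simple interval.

Subtracting seven from the interval number removes an octave: 18 − 14 = 4.
Quality carries through unchanged, so the simple form is a perfect fourth.

perfect 4th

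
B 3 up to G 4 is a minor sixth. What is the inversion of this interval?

major 3rd

Inverted interval numbers add to nine, so a sixth pairs with a third (6 + 3 = 9).
And minor becomes major under inversion, so we get a major third.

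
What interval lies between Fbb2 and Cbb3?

perfect fifth

F to C spans five letter names (F-G-A-B-C), so the interval is some kind of fifth.
Counting semitones, Fbb2→Cbb3 is 7, which is the perfect fifth.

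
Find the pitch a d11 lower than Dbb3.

Ab1

The eleventh's letter: D down four letter names plus an octave → A.
Moving 16 semitones down from Dbb3 (the size of a diminished eleventh) reaches Ab1.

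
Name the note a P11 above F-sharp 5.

B 6

The eleventh's letter: F up four letter names plus an octave → B.
A perfect eleventh is 17 semitones; 17 semitones up from F#5 gives B6.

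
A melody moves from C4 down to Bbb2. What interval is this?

Descending from C4 to Bbb2 is the same interval as ascending Bbb2 to C4.
B to C spans two letter names (B-C), plus an octave: a ninth.
A major ninth would be 14 semitones; Bbb2 to C4 is 15, one semitone wider, so the interval is augmented.
(Equivalently, a compound augmented second: an augmented second plus an octave.)

augmented 9th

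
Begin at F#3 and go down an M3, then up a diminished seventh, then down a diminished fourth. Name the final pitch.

A major third down from F#3 is D3.
A diminished seventh up from D3 is Cb4.
Down a diminished fourth from Cb4: G3 (4 semitones down).

G3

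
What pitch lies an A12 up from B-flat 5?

F-sharp 7

Counting five letter names plus an octave up from B lands on F.
Moving 20 semitones up from Bb5 (the size of an augmented twelfth) reaches F#7.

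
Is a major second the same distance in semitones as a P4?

A major second spans 2 semitones; a perfect fourth spans 5 semitones. They differ by 3.

No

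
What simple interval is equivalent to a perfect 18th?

P4

Take out 2 octaves (14 from the number): 18 − 14 = 4.
Quality carries through unchanged, so the simple form is a perfect fourth.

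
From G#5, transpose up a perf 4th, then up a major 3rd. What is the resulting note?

E#6

G#5 up a perfect fourth → C#6 (5 semitones).
C#6 up a major third → E#6 (4 semitones).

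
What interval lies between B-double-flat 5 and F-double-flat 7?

B to F spans five letter names (B-C-D-E-F), plus an octave, so the interval is some kind of twelfth.
Bbb5 to Fbb7 spans 18 semitones — one semitone narrower than the perfect twelfth (19) — giving a diminished twelfth.
(Equivalently, a compound diminished fifth: a diminished fifth plus an octave.)

diminished 12th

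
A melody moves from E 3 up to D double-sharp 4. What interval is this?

E to D spans seven letter names (E-F-G-A-B-C-D): a seventh.
A major seventh would be 11 semitones; E3 to D##4 is 12, one semitone wider, so the interval is augmented.

A7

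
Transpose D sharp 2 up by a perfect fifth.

Five letter names up from D: A.
A perfect fifth spans 7 semitones, so from D#2 the target pitch is A#2.

A sharp 2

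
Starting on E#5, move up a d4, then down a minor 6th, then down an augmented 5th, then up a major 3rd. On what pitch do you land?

A4

A diminished fourth up from E#5 is A5.
A minor sixth down from A5 is C#5.
Down an augmented fifth from C#5: F4 (8 semitones down).
A major third up from F4 is A4.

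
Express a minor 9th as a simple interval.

Take out an octave (7 from the number): 9 − 7 = 2.
Quality carries through unchanged, so the simple form is a minor second.

minor second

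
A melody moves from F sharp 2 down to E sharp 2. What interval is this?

Descending from F#2 to E#2 is the same interval as ascending E#2 to F#2.
E to F spans two letter names (E-F), so the interval is some kind of second.
At 1 semitone, E#2→F#2 falls one short of a major second: minor.

minor 2nd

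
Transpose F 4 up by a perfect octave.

An octave keeps the letter name F, an octave up from F.
A perfect octave spans 12 semitones, so from F4 the target pitch is F5.

F 5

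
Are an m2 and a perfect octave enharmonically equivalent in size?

No

A minor second spans 1 semitone; a perfect octave spans 12 semitones. They differ by 11.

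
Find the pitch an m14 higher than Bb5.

Ab7

Seven letters up from B (plus an octave) reaches A.
Moving 22 semitones up from Bb5 (the size of a minor fourteenth) reaches Ab7.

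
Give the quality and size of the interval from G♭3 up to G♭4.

G to G is the same letter name, plus an octave: an octave.
Gb3 to Gb4 is 12 semitones, matching the perfect octave exactly, so the quality is perfect.

perfect octave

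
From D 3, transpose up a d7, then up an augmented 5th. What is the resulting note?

A diminished seventh up from D3 is Cb4.
Up an augmented fifth from Cb4: G4 (8 semitones up).

G 4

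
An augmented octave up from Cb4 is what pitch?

C5

For an octave the letter name doesn't change: still C, an octave up.
An augmented octave spans 13 semitones, so from Cb4 the target pitch is C5.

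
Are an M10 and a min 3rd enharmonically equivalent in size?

No

16 semitones (major tenth) vs 3 semitones (minor third): not equal.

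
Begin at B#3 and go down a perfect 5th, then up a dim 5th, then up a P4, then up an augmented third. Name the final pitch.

G##4

A perfect fifth down from B#3 is E#3.
Up a diminished fifth from E#3: B3 (6 semitones up).
Up a perfect fourth from B3: E4 (5 semitones up).
E4 up an augmented third → G##4 (5 semitones).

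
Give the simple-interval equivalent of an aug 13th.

Take out an octave (7 from the number): 13 − 7 = 6.
So an augmented thirteenth is an octave plus an augmented sixth. The quality is unchanged.

augmented 6th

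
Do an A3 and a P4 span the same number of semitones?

An augmented third = 5 semitones = a perfect fourth; enharmonically equal.

Yes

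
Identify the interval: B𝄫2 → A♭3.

B to A spans seven letter names (B-C-D-E-F-G-A) — that makes it a seventh of some quality.
The major seventh spans 11 semitones, and Bbb2 to Ab3 is exactly 11 semitones — so this is a major seventh.

M7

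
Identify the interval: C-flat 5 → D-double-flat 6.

minor ninth

C to D spans two letter names (C-D), plus an octave, so the interval is some kind of ninth.
At 13 semitones, Cb5→Dbb6 falls one short of a major ninth: minor.
(Equivalently, a compound minor second: a minor second plus an octave.)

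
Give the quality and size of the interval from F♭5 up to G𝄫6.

F to G spans two letter names (F-G), plus an octave — that makes it a ninth of some quality.
At 13 semitones, Fb5→Gbb6 falls one short of a major ninth: minor.
(Equivalently, a compound minor second: a minor second plus an octave.)

minor ninth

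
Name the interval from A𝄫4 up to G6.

A to G spans seven letter names (A-B-C-D-E-F-G), plus an octave: a fourteenth.
Abb4 to G6 spans 24 semitones — one semitone wider than the major fourteenth (23) — giving an augmented fourteenth.
(Equivalently, a compound augmented seventh: an augmented seventh plus an octave.)

augmented fourteenth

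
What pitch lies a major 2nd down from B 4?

A 4

The second takes the letter from B down to A.
A major second spans 2 semitones, so from B4 the target pitch is A4.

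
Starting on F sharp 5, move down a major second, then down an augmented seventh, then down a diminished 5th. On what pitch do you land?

A major second down from F#5 is E5.
Down an augmented seventh from E5: Fb4 (12 semitones down).
A diminished fifth down from Fb4 is Bb3.

B flat 3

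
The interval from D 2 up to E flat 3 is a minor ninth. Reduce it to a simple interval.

Take out an octave (7 from the number): 9 − 7 = 2.
Quality carries through unchanged, so the simple form is a minor second.

minor second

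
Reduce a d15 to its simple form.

diminished octave

Take out an octave (7 from the number): 15 − 7 = 8.
That makes a diminished fifteenth a compound diminished octave — an octave plus a diminished octave.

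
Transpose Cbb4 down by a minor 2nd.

Counting two letter names down from C lands on B.
A minor second is 1 semitone; 1 semitone down from Cbb4 gives Bbb3.

Bbb3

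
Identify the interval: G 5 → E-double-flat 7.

G to E spans six letter names (G-A-B-C-D-E), plus an octave: a thirteenth.
A major thirteenth would be 21 semitones; G5 to Ebb7 is 19, two semitones narrower, so the interval is diminished.
(Equivalently, a compound diminished sixth: a diminished sixth plus an octave.)

diminished thirteenth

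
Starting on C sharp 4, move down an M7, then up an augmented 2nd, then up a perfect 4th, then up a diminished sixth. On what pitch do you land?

Down a major seventh from C#4: D3 (11 semitones down).
An augmented second up from D3 is E#3.
Up a perfect fourth from E#3: A#3 (5 semitones up).
A#3 up a diminished sixth → F4 (7 semitones).

F 4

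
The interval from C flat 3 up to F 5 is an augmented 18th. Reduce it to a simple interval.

Take out 2 octaves (14 from the number): 18 − 14 = 4.
That makes an augmented eighteenth a compound augmented fourth — 2 octaves plus an augmented fourth.

A4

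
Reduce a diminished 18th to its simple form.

Take out 2 octaves (14 from the number): 18 − 14 = 4.
So a diminished eighteenth is 2 octaves plus a diminished fourth. The quality is unchanged.

d4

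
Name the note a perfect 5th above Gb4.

Five letter names up from G: D.
Moving 7 semitones up from Gb4 (the size of a perfect fifth) reaches Db5.

Db5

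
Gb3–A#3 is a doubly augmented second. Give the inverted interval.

dd7

Inverted interval numbers add to nine, so a second pairs with a seventh (2 + 7 = 9).
Quality inverts too: doubly augmented becomes doubly diminished. That makes the inversion a doubly diminished seventh.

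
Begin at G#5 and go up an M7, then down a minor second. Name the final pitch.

G#5 up a major seventh → F##6 (11 semitones).
A minor second down from F##6 is E##6.

E##6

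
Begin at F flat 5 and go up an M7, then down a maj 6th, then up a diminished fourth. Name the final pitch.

C double-flat 6

A major seventh up from Fb5 is Eb6.
Down a major sixth from Eb6: Gb5 (9 semitones down).
Up a diminished fourth from Gb5: Cbb6 (4 semitones up).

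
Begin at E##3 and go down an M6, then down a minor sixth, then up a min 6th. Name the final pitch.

Down a major sixth from E##3: G##2 (9 semitones down).
G##2 down a minor sixth → B##1 (8 semitones).
B##1 up a minor sixth → G##2 (8 semitones).

G##2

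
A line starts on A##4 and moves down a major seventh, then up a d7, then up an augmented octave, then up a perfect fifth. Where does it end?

A##4 down a major seventh → B#3 (11 semitones).
B#3 up a diminished seventh → A4 (9 semitones).
An augmented octave up from A4 is A#5.
A#5 up a perfect fifth → E#6 (7 semitones).

E#6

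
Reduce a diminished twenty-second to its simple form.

diminished 8th

Subtracting seven from the interval number removes an octave: 22 − 14 = 8.
So a diminished twenty-second is 2 octaves plus a diminished octave. The quality is unchanged.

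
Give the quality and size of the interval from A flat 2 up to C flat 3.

minor 3rd

A to C spans three letter names (A-B-C), so the interval is some kind of third.
Ab2 to Cb3 is 3 semitones, a half step short of the major third (4), so this is minor.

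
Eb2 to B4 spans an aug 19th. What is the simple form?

augmented fifth

Each octave removed subtracts seven from the number: 19 − 14 = 5.
Quality carries through unchanged, so the simple form is an augmented fifth.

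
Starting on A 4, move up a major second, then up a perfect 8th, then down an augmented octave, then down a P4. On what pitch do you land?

A major second up from A4 is B4.
B4 up a perfect octave → B5 (12 semitones).
Down an augmented octave from B5: Bb4 (13 semitones down).
Down a perfect fourth from Bb4: F4 (5 semitones down).

F 4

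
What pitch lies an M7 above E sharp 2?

D double-sharp 3

The seventh takes the letter from E up to D.
A major seventh is 11 semitones; 11 semitones up from E#2 gives D##3.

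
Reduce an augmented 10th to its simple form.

Each octave removed subtracts seven from the number: 10 − 7 = 3.
That makes an augmented tenth a compound augmented third — an octave plus an augmented third.

augmented third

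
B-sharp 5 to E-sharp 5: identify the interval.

perfect fifth

Descending from B#5 to E#5 is the same interval as ascending E#5 to B#5.
E to B spans five letter names (E-F-G-A-B): a fifth.
Counting semitones, E#5→B#5 is 7, which is the perfect fifth.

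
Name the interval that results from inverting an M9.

minor 7th

First reduce the compound major ninth to its simple form, a major second.
The rule of nine gives the new number: 9 − 2 = 7, so a second becomes a seventh.
Quality inverts too: major becomes minor. That makes the inversion a minor seventh.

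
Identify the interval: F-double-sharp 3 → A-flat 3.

F to A spans three letter names (F-G-A): a third.
A major third would be 4 semitones; F##3 to Ab3 is 1, three semitones narrower, so the interval is doubly diminished.

dd3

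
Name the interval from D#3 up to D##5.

augmented fifteenth

D to D is the same letter name, plus 2 octaves: a fifteenth.
A perfect fifteenth would be 24 semitones; D#3 to D##5 is 25, one semitone wider, so the interval is augmented.
(Equivalently, a compound augmented octave: an augmented octave plus an octave.)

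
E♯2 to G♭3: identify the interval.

E to G spans three letter names (E-F-G), plus an octave — that makes it a tenth of some quality.
E#2 to Gb3 spans 13 semitones — three semitones narrower than the major tenth (16) — giving a doubly diminished tenth.
(Equivalently, a compound doubly diminished third: a doubly diminished third plus an octave.)

doubly diminished tenth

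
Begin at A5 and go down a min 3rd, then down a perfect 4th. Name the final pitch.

C#5

A minor third down from A5 is F#5.
Down a perfect fourth from F#5: C#5 (5 semitones down).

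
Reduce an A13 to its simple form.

A6

Each octave removed subtracts seven from the number: 13 − 7 = 6.
So an augmented thirteenth is an octave plus an augmented sixth. The quality is unchanged.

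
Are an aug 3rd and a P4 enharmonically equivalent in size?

An augmented third = 5 semitones = a perfect fourth; enharmonically equal.

Yes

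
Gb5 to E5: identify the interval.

Descending from Gb5 to E5 is the same interval as ascending E5 to Gb5.
E to G spans three letter names (E-F-G), so the interval is some kind of third.
E5 to Gb5 spans 2 semitones — two semitones narrower than the major third (4) — giving a diminished third.

diminished third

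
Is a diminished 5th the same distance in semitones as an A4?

Yes

Both span 6 semitones: a diminished fifth and an augmented fourth are the same chromatic distance.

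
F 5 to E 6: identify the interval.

major seventh

F to E spans seven letter names (F-G-A-B-C-D-E): a seventh.
F5 to E6 is 11 semitones, matching the major seventh exactly, so the quality is major.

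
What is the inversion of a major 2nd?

m7

The rule of nine gives the new number: 9 − 2 = 7, so a second becomes a seventh.
Quality inverts too: major becomes minor. That makes the inversion a minor seventh.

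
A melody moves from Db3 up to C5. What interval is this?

major fourteenth

D to C spans seven letter names (D-E-F-G-A-B-C), plus an octave — that makes it a fourteenth of some quality.
Counting semitones, Db3→C5 is 23, which is the major fourteenth.
(Equivalently, a compound major seventh: a major seventh plus an octave.)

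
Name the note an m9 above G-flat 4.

A-double-flat 5

The ninth's letter: G up two letter names plus an octave → A.
A minor ninth spans 13 semitones, so from Gb4 the target pitch is Abb5.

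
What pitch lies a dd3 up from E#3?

Gb3

Three letter names up from E: G.
A doubly diminished third spans 1 semitone, so from E#3 the target pitch is Gb3.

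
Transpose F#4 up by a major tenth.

Counting three letter names plus an octave up from F lands on A.
A major tenth is 16 semitones; 16 semitones up from F#4 gives A#5.

A#5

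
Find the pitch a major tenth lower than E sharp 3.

C sharp 2

Counting three letter names plus an octave down from E lands on C.
A major tenth spans 16 semitones, so from E#3 the target pitch is C#2.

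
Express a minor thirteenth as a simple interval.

Subtracting seven from the interval number removes an octave: 13 − 7 = 6.
So a minor thirteenth is an octave plus a minor sixth. The quality is unchanged.

minor sixth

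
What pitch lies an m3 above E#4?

Three letter names up from E: G.
A minor third spans 3 semitones, so from E#4 the target pitch is G#4.

G#4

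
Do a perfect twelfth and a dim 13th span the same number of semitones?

A perfect twelfth spans 19 semitones, and a diminished thirteenth also spans 19 semitones — they're enharmonic.

Yes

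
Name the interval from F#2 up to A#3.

major tenth

F to A spans three letter names (F-G-A), plus an octave: a tenth.
The major tenth spans 16 semitones, and F#2 to A#3 is exactly 16 semitones — so this is a major tenth.
(Equivalently, a compound major third: a major third plus an octave.)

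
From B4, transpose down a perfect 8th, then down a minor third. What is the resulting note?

Down a perfect octave from B4: B3 (12 semitones down).
A minor third down from B3 is G#3.

G#3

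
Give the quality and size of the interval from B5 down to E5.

Descending from B5 to E5 is the same interval as ascending E5 to B5.
E to B spans five letter names (E-F-G-A-B) — that makes it a fifth of some quality.
The perfect fifth spans 7 semitones, and E5 to B5 is exactly 7 semitones — so this is a perfect fifth.

perfect 5th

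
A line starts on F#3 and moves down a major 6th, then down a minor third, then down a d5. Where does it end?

B#1

A major sixth down from F#3 is A2.
Down a minor third from A2: F#2 (3 semitones down).
F#2 down a diminished fifth → B#1 (6 semitones).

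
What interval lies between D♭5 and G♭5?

D to G spans four letter names (D-E-F-G) — that makes it a fourth of some quality.
The perfect fourth spans 5 semitones, and Db5 to Gb5 is exactly 5 semitones — so this is a perfect fourth.

perfect 4th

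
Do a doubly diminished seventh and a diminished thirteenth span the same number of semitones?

A doubly diminished seventh is 8 semitones but a diminished thirteenth is 19 semitones — different sizes.

No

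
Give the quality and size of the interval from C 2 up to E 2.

major 3rd

C to E spans three letter names (C-D-E): a third.
C2 to E2 is 4 semitones, matching the major third exactly, so the quality is major.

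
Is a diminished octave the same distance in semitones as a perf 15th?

A diminished octave spans 11 semitones; a perfect fifteenth spans 24 semitones. They differ by 13.

No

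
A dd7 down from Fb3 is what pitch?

G#2

Seven letter names down from F: G.
A doubly diminished seventh spans 8 semitones, so from Fb3 the target pitch is G#2.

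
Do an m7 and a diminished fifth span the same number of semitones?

No

A minor seventh is 10 semitones but a diminished fifth is 6 semitones — different sizes.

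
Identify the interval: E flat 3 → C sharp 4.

A6

E to C spans six letter names (E-F-G-A-B-C) — that makes it a sixth of some quality.
Eb3 to C#4 spans 10 semitones — one semitone wider than the major sixth (9) — giving an augmented sixth.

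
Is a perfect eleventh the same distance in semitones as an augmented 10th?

Yes

Both span 17 semitones: a perfect eleventh and an augmented tenth are the same chromatic distance.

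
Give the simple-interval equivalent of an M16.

Subtracting seven from the interval number removes an octave: 16 − 14 = 2.
So a major sixteenth is 2 octaves plus a major second. The quality is unchanged.

major second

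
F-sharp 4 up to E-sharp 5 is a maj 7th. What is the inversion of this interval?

minor second

The rule of nine gives the new number: 9 − 7 = 2, so a seventh becomes a second.
The quality also flips — major becomes minor — giving a minor second.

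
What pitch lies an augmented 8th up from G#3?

For an octave the letter name doesn't change: still G, an octave up.
An augmented octave is 13 semitones; 13 semitones up from G#3 gives G##4.

G##4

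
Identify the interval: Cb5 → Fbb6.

diminished eleventh

C to F spans four letter names (C-D-E-F), plus an octave — that makes it an eleventh of some quality.
A perfect eleventh would be 17 semitones; Cb5 to Fbb6 is 16, one semitone narrower, so the interval is diminished.
(Equivalently, a compound diminished fourth: a diminished fourth plus an octave.)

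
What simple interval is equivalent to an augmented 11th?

Each octave removed subtracts seven from the number: 11 − 7 = 4.
So an augmented eleventh is an octave plus an augmented fourth. The quality is unchanged.

augmented fourth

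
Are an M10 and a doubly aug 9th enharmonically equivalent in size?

Both span 16 semitones: a major tenth and a doubly augmented ninth are the same chromatic distance.

Yes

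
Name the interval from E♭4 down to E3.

Descending from Eb4 to E3 is the same interval as ascending E3 to Eb4.
E to E is the same letter name, plus an octave, so the interval is some kind of octave.
E3 to Eb4 spans 11 semitones — one semitone narrower than the perfect octave (12) — giving a diminished octave.

diminished octave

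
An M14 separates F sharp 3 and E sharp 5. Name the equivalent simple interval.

Subtracting seven from the interval number removes an octave: 14 − 7 = 7.
So a major fourteenth is an octave plus a major seventh. The quality is unchanged.

major seventh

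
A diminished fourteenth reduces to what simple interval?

Each octave removed subtracts seven from the number: 14 − 7 = 7.
That makes a diminished fourteenth a compound diminished seventh — an octave plus a diminished seventh.

diminished seventh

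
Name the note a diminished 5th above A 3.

Five letter names up from A: E.
A diminished fifth is 6 semitones; 6 semitones up from A3 gives Eb4.

E flat 4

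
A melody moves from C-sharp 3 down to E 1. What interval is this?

Descending from C#3 to E1 is the same interval as ascending E1 to C#3.
E to C spans six letter names (E-F-G-A-B-C), plus an octave, so the interval is some kind of thirteenth.
E1 to C#3 is 21 semitones, matching the major thirteenth exactly, so the quality is major.
(Equivalently, a compound major sixth: a major sixth plus an octave.)

M13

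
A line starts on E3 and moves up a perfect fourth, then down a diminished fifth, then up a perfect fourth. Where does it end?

G#3

E3 up a perfect fourth → A3 (5 semitones).
Down a diminished fifth from A3: D#3 (6 semitones down).
A perfect fourth up from D#3 is G#3.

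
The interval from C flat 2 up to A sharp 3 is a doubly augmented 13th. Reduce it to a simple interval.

Each octave removed subtracts seven from the number: 13 − 7 = 6.
So a doubly augmented thirteenth is an octave plus a doubly augmented sixth. The quality is unchanged.

AA6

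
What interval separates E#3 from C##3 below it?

Descending from E#3 to C##3 is the same interval as ascending C##3 to E#3.
C to E spans three letter names (C-D-E), so the interval is some kind of third.
At 3 semitones, C##3→E#3 falls one short of a major third: minor.

minor third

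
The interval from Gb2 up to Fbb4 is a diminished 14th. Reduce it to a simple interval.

diminished 7th

Take out an octave (7 from the number): 14 − 7 = 7.
So a diminished fourteenth is an octave plus a diminished seventh. The quality is unchanged.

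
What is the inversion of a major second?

The rule of nine gives the new number: 9 − 2 = 7, so a second becomes a seventh.
Quality inverts too: major becomes minor. That makes the inversion a minor seventh.

m7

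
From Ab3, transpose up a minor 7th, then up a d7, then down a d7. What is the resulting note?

Gb4

Up a minor seventh from Ab3: Gb4 (10 semitones up).
A diminished seventh up from Gb4 is Fbb5.
Down a diminished seventh from Fbb5: Gb4 (9 semitones down).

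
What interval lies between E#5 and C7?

diminished thirteenth

E to C spans six letter names (E-F-G-A-B-C), plus an octave: a thirteenth.
E#5 to C7 spans 19 semitones — two semitones narrower than the major thirteenth (21) — giving a diminished thirteenth.
(Equivalently, a compound diminished sixth: a diminished sixth plus an octave.)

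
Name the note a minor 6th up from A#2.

Counting six letter names up from A lands on F.
Moving 8 semitones up from A#2 (the size of a minor sixth) reaches F#3.

F#3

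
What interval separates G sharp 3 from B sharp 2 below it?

minor sixth

Descending from G#3 to B#2 is the same interval as ascending B#2 to G#3.
B to G spans six letter names (B-C-D-E-F-G), so the interval is some kind of sixth.
A major sixth would be 9 semitones, but B#2 to G#3 is 8 — one semitone narrower, making it a minor sixth.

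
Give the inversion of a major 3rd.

m6

Interval numbers invert to sum to nine: 3 + 6 = 9, so a third inverts to a sixth.
Quality inverts too: major becomes minor. That makes the inversion a minor sixth.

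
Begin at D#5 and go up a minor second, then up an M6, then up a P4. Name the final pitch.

Up a minor second from D#5: E5 (1 semitone up).
E5 up a major sixth → C#6 (9 semitones).
Up a perfect fourth from C#6: F#6 (5 semitones up).

F#6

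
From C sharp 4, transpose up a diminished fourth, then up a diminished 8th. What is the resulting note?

F flat 5

A diminished fourth up from C#4 is F4.
Up a diminished octave from F4: Fb5 (11 semitones up).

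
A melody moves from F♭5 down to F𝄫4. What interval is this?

Descending from Fb5 to Fbb4 is the same interval as ascending Fbb4 to Fb5.
F to F is the same letter name, plus an octave, so the interval is some kind of octave.
A perfect octave would be 12 semitones; Fbb4 to Fb5 is 13, one semitone wider, so the interval is augmented.

A8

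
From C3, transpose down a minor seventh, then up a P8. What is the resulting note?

D3

C3 down a minor seventh → D2 (10 semitones).
A perfect octave up from D2 is D3.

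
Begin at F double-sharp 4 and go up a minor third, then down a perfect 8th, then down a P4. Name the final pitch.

F##4 up a minor third → A#4 (3 semitones).
Down a perfect octave from A#4: A#3 (12 semitones down).
A perfect fourth down from A#3 is E#3.

E sharp 3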